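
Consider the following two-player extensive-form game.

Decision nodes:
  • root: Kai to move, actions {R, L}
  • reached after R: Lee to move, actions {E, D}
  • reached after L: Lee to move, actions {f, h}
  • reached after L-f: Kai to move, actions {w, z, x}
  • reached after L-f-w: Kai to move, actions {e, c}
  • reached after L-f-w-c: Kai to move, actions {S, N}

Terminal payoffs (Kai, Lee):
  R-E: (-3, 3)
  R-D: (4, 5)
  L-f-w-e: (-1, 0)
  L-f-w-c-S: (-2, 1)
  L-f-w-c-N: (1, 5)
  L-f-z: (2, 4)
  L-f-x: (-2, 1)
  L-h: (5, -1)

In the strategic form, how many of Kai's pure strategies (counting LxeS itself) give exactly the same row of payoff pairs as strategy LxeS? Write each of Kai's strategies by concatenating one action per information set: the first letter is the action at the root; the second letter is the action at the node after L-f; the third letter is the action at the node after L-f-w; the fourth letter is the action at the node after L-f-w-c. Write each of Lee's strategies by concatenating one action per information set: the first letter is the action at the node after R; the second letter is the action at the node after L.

Row for LxeS (columns Ef, Eh, Df, Dh): (-2,1) (5,-1) (-2,1) (5,-1).
Under LxeS, Kai's choice at the node after L-f-w and at the node after L-f-w-c can never be reached regardless of what Lee does, so varying those choices leaves every outcome unchanged.
Holding the reachable choices fixed and varying the unreachable ones freely already gives 2 × 2 = 4 equivalent strategies.
Checking the remaining rows, LwcS also happen to give the same payoffs in every column, bringing the total to 5: LwcS, LxeS, LxeN, LxcS, LxcN.

5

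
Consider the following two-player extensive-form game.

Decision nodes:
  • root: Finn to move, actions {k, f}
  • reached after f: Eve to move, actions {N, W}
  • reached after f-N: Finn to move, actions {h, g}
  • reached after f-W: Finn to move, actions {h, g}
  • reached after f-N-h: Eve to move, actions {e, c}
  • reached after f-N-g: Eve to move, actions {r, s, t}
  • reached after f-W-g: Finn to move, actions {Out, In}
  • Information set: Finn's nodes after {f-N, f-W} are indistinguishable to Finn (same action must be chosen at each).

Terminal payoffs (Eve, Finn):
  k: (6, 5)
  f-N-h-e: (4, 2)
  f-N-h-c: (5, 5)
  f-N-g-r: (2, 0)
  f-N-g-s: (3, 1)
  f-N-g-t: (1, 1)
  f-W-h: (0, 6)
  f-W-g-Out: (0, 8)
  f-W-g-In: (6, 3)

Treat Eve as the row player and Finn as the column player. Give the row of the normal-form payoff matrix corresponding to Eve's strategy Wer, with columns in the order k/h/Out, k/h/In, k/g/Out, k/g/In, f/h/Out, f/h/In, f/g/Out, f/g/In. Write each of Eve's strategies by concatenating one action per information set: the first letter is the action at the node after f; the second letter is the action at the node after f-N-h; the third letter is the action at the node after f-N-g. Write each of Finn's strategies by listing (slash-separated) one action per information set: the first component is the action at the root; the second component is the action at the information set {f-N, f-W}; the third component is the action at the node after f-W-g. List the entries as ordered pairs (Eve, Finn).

(6,5) (6,5) (6,5) (6,5) (0,6) (0,6) (0,8) (6,3)

vs k/h/Out: Finn plays k → (6, 5)
vs k/h/In: Finn plays k → (6, 5)
vs k/g/Out: Finn plays k → (6, 5)
vs k/g/In: Finn plays k → (6, 5)
vs f/h/Out: Finn plays f → Eve plays W at [f] → Finn plays h at [f-W] → (0, 6)
vs f/h/In: Finn plays f → Eve plays W at [f] → Finn plays h at [f-W] → (0, 6)
vs f/g/Out: Finn plays f → Eve plays W at [f] → Finn plays g at [f-W] → Finn plays Out at [f-W-g] → (0, 8)
vs f/g/In: Finn plays f → Eve plays W at [f] → Finn plays g at [f-W] → Finn plays In at [f-W-g] → (6, 3)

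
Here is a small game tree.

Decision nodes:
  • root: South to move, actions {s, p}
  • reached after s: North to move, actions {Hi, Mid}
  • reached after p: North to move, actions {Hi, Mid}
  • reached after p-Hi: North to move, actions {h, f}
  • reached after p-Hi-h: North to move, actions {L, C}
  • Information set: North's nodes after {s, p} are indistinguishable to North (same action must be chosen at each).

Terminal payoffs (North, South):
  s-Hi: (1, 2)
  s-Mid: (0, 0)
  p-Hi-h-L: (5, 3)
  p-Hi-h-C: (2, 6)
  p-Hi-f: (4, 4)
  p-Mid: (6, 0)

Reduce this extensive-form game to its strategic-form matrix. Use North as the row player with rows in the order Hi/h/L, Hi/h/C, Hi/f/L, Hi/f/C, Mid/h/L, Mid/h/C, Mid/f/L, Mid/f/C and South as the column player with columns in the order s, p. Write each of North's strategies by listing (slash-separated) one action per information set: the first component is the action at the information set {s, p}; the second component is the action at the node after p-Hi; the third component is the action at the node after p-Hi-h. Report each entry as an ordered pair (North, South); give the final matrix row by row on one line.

Hi/h/L: (1,2) (5,3) | Hi/h/C: (1,2) (2,6) | Hi/f/L: (1,2) (4,4) | Hi/f/C: (1,2) (4,4) | Mid/h/L: (0,0) (6,0) | Mid/h/C: (0,0) (6,0) | Mid/f/L: (0,0) (6,0) | Mid/f/C: (0,0) (6,0)

Row Hi/h/L: s→(1,2), p→(5,3)
Row Hi/h/C: s→(1,2), p→(2,6)
Row Hi/f/L: s→(1,2), p→(4,4)
Row Hi/f/C: s→(1,2), p→(4,4)
Row Mid/h/L: s→(0,0), p→(6,0)
Row Mid/h/C: s→(0,0), p→(6,0)
Row Mid/f/L: s→(0,0), p→(6,0)
Row Mid/f/C: s→(0,0), p→(6,0)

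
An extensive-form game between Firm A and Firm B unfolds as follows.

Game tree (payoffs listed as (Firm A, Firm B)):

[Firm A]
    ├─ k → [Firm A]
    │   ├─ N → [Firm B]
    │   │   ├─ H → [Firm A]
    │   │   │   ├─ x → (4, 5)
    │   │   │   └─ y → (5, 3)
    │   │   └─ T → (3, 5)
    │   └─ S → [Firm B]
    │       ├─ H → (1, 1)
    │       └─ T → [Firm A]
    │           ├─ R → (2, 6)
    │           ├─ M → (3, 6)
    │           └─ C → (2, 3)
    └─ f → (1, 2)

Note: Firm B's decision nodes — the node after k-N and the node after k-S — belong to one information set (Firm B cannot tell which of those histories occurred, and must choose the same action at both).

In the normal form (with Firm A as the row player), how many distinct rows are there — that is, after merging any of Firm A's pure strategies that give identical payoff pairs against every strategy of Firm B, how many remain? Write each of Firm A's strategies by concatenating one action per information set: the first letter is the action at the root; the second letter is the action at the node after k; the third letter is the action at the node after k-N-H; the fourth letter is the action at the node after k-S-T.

6

Firm A has 24 pure strategies: kNxR, kNxM, kNxC, kNyR, kNyM, kNyC, kSxR, kSxM, kSxC, kSyR, kSyM, kSyC, fNxR, fNxM, fNxC, fNyR, fNyM, fNyC, fSxR, fSxM, fSxC, fSyR, fSyM, fSyC. Columns: H, T.
{kNxR, kNxM, kNxC} → row (4,5) (3,5)
{kNyR, kNyM, kNyC} → row (5,3) (3,5)
{kSxR, kSyR} → row (1,1) (2,6)
{kSxM, kSyM} → row (1,1) (3,6)
{kSxC, kSyC} → row (1,1) (2,3)
{fNxR, fNxM, fNxC, fNyR, fNyM, fNyC, fSxR, fSxM, fSxC, fSyR, fSyM, fSyC} → row (1,2) (1,2)
That's 6 distinct rows out of 24 strategies.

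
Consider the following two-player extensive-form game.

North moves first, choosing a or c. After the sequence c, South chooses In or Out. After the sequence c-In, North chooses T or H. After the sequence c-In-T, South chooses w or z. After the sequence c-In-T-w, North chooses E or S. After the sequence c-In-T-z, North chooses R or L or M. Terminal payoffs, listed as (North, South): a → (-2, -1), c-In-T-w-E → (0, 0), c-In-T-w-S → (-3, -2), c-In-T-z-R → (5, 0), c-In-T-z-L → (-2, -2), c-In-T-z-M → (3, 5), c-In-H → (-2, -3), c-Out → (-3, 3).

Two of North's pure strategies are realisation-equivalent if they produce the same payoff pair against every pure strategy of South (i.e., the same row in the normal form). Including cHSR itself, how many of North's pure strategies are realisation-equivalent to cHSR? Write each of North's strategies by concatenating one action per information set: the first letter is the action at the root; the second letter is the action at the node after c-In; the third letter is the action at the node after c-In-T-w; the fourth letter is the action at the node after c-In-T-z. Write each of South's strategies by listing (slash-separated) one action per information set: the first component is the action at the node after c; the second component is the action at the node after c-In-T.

Row for cHSR (columns In/w, In/z, Out/w, Out/z): (-2,-3) (-2,-3) (-3,3) (-3,3).
Under cHSR, North's choice at the node after c-In-T-w and at the node after c-In-T-z can never be reached regardless of what South does, so varying those choices leaves every outcome unchanged.
Holding the reachable choices fixed and varying the unreachable ones freely already gives 2 × 3 = 6 equivalent strategies.
No other strategy reproduces this row, so those 6 are the full class: cHER, cHEL, cHEM, cHSR, cHSL, cHSM.

6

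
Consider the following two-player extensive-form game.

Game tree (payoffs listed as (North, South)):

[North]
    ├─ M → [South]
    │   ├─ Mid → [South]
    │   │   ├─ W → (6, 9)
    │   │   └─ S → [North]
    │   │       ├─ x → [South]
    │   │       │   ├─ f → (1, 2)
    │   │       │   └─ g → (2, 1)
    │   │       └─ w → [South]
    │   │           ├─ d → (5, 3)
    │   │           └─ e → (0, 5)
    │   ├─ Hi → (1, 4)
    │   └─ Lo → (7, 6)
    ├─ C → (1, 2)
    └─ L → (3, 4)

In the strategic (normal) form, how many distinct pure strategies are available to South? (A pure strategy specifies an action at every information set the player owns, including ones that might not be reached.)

24

South owns the node after M with actions {Mid, Hi, Lo} — three choices.
South owns the node after M-Mid with actions {W, S} — two choices.
South owns the node after M-Mid-S-x with actions {f, g} — two choices.
South owns the node after M-Mid-S-w with actions {d, e} — two choices.
A pure strategy fixes one action at each information set independently, so the count is the product 3 × 2 × 2 × 2 = 24.
(For reference, North has 6 pure strategies, giving a 24×6 normal-form matrix.)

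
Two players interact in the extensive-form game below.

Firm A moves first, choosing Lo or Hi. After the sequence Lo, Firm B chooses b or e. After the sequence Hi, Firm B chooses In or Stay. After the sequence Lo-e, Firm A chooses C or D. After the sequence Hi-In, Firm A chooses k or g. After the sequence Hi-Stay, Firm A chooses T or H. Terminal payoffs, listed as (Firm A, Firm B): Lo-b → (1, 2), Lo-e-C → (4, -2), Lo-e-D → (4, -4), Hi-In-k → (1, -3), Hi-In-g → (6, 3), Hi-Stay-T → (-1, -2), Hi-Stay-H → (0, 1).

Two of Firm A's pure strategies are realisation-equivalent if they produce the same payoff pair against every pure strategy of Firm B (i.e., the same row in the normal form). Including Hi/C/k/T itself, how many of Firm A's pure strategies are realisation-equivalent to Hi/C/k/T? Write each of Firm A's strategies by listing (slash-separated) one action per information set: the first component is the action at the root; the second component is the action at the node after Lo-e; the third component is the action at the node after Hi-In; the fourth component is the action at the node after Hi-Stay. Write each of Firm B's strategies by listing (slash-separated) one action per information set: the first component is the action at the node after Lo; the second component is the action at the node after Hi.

2

Row for Hi/C/k/T (columns b/In, b/Stay, e/In, e/Stay): (1,-3) (-1,-2) (1,-3) (-1,-2).
Under Hi/C/k/T, Firm A's choice at the node after Lo-e can never be reached regardless of what Firm B does, so varying those choices leaves every outcome unchanged.
Holding the reachable choices fixed and varying the unreachable one freely already gives 2 equivalent strategies.
No other strategy reproduces this row, so those 2 are the full class: Hi/C/k/T, Hi/D/k/T.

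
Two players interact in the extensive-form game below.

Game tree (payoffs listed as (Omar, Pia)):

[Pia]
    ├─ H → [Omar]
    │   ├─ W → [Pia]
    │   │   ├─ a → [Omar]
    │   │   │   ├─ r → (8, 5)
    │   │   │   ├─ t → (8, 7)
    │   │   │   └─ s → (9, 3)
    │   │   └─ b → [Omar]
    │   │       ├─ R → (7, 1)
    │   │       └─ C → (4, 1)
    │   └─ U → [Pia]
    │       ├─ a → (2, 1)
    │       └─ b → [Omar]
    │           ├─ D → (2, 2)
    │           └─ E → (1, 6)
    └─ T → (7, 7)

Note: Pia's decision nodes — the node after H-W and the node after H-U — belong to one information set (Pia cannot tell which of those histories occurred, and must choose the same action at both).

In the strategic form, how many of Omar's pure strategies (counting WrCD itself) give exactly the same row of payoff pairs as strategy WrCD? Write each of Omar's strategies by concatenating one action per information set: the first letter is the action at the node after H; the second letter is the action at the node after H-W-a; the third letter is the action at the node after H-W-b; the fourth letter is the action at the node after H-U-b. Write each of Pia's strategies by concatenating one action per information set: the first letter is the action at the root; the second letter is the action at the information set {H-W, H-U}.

2

Row for WrCD (columns Ha, Hb, Ta, Tb): (8,5) (4,1) (7,7) (7,7).
Under WrCD, Omar's choice at the node after H-U-b can never be reached regardless of what Pia does, so varying those choices leaves every outcome unchanged.
Holding the reachable choices fixed and varying the unreachable one freely already gives 2 equivalent strategies.
No other strategy reproduces this row, so those 2 are the full class: WrCD, WrCE.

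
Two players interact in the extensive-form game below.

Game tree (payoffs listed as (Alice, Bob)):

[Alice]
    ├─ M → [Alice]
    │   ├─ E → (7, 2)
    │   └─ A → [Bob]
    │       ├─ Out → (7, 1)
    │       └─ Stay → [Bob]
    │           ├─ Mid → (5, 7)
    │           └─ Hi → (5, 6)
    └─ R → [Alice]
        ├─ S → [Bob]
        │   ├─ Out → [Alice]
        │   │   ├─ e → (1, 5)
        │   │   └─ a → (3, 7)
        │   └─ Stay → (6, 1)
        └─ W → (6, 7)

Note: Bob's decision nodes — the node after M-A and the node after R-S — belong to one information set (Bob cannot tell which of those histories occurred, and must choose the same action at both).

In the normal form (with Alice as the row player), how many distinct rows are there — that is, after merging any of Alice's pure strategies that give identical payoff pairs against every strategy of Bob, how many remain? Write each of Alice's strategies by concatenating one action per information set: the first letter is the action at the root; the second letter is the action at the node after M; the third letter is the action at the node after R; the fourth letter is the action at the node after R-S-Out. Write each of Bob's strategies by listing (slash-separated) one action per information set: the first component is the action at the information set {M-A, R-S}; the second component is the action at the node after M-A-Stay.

5

Alice has 16 pure strategies: MESe, MESa, MEWe, MEWa, MASe, MASa, MAWe, MAWa, RESe, RESa, REWe, REWa, RASe, RASa, RAWe, RAWa. Columns: Out/Mid, Out/Hi, Stay/Mid, Stay/Hi.
{MESe, MESa, MEWe, MEWa} → row (7,2) (7,2) (7,2) (7,2)
{MASe, MASa, MAWe, MAWa} → row (7,1) (7,1) (5,7) (5,6)
{RESe, RASe} → row (1,5) (1,5) (6,1) (6,1)
{RESa, RASa} → row (3,7) (3,7) (6,1) (6,1)
{REWe, REWa, RAWe, RAWa} → row (6,7) (6,7) (6,7) (6,7)
That's 5 distinct rows out of 16 strategies.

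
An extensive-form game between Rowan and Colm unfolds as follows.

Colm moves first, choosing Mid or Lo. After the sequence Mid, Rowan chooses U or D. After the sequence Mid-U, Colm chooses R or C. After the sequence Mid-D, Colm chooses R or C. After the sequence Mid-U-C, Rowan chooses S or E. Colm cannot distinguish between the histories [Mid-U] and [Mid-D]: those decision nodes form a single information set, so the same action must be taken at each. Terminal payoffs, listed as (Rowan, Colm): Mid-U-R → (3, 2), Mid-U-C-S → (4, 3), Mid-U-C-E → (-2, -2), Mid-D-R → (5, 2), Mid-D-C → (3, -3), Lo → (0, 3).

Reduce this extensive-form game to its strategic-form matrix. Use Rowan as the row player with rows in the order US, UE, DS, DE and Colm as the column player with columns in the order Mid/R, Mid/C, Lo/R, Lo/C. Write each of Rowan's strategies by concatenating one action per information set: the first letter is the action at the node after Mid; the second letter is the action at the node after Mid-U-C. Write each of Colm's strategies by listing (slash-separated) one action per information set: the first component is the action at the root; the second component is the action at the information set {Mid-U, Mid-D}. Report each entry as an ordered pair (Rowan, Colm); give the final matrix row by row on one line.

        Mid/R    Mid/C     Lo/R     Lo/C
  US    (3,2)    (4,3)    (0,3)    (0,3)
  UE    (3,2)  (-2,-2)    (0,3)    (0,3)
  DS    (5,2)   (3,-3)    (0,3)    (0,3)
  DE    (5,2)   (3,-3)    (0,3)    (0,3)

US: (3,2) (4,3) (0,3) (0,3) | UE: (3,2) (-2,-2) (0,3) (0,3) | DS: (5,2) (3,-3) (0,3) (0,3) | DE: (5,2) (3,-3) (0,3) (0,3)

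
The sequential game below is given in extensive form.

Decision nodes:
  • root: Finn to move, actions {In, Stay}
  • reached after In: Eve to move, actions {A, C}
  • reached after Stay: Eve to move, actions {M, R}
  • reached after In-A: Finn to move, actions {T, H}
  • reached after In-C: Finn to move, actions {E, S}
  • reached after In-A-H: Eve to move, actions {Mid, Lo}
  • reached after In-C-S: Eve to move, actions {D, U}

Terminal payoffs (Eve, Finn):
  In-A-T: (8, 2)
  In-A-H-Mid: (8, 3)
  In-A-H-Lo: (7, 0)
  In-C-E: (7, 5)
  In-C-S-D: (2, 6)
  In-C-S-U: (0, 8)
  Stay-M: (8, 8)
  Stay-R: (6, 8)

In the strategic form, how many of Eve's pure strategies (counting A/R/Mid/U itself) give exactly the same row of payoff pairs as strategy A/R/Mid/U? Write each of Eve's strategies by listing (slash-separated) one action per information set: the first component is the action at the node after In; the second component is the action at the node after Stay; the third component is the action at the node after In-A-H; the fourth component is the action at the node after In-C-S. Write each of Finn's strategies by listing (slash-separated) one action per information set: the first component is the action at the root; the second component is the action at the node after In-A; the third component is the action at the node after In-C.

2

Row for A/R/Mid/U (columns In/T/E, In/T/S, In/H/E, In/H/S, Stay/T/E, Stay/T/S, Stay/H/E, Stay/H/S): (8,2) (8,2) (8,3) (8,3) (6,8) (6,8) (6,8) (6,8).
Under A/R/Mid/U, Eve's choice at the node after In-C-S can never be reached regardless of what Finn does, so varying those choices leaves every outcome unchanged.
Holding the reachable choices fixed and varying the unreachable one freely already gives 2 equivalent strategies.
No other strategy reproduces this row, so those 2 are the full class: A/R/Mid/D, A/R/Mid/U.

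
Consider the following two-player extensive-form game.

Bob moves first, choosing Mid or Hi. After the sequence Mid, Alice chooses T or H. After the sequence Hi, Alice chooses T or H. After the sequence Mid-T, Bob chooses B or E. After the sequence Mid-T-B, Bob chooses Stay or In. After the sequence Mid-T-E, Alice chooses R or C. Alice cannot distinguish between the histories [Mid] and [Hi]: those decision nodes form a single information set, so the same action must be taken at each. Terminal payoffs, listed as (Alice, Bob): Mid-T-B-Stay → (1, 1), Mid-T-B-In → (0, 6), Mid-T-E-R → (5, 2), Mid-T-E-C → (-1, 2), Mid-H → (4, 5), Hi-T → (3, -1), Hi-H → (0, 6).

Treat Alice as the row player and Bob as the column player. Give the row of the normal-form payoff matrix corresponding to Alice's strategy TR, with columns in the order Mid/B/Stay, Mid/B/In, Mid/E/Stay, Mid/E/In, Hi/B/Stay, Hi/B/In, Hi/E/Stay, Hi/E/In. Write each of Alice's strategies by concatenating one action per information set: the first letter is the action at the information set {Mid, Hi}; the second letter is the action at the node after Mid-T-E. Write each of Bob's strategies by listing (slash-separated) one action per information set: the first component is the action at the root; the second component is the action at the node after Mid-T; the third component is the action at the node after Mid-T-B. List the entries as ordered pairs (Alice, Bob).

vs Mid/B/Stay: Bob plays Mid → Alice plays T at [Mid] → Bob plays B at [Mid-T] → Bob plays Stay at [Mid-T-B] → (1, 1)
vs Mid/B/In: Bob plays Mid → Alice plays T at [Mid] → Bob plays B at [Mid-T] → Bob plays In at [Mid-T-B] → (0, 6)
vs Mid/E/Stay: Bob plays Mid → Alice plays T at [Mid] → Bob plays E at [Mid-T] → Alice plays R at [Mid-T-E] → (5, 2)
vs Mid/E/In: Bob plays Mid → Alice plays T at [Mid] → Bob plays E at [Mid-T] → Alice plays R at [Mid-T-E] → (5, 2)
vs Hi/B/Stay: Bob plays Hi → Alice plays T at [Hi] → (3, -1)
vs Hi/B/In: Bob plays Hi → Alice plays T at [Hi] → (3, -1)
vs Hi/E/Stay: Bob plays Hi → Alice plays T at [Hi] → (3, -1)
vs Hi/E/In: Bob plays Hi → Alice plays T at [Hi] → (3, -1)

(1,1) (0,6) (5,2) (5,2) (3,-1) (3,-1) (3,-1) (3,-1)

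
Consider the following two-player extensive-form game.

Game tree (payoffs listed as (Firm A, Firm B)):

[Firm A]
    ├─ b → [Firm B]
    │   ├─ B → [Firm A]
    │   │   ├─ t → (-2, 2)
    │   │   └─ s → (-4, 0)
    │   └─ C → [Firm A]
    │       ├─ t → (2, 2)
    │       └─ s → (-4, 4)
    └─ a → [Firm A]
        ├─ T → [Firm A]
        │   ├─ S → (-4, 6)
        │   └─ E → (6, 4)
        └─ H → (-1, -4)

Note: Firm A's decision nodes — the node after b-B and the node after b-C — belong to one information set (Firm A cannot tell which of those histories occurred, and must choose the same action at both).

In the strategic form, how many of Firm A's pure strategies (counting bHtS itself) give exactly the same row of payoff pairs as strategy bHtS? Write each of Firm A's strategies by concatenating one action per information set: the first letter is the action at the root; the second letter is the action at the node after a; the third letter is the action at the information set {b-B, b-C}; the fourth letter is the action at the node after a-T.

4

Row for bHtS (columns B, C): (-2,2) (2,2).
Under bHtS, Firm A's choice at the node after a and at the node after a-T can never be reached regardless of what Firm B does, so varying those choices leaves every outcome unchanged.
Holding the reachable choices fixed and varying the unreachable ones freely already gives 2 × 2 = 4 equivalent strategies.
No other strategy reproduces this row, so those 4 are the full class: bTtS, bTtE, bHtS, bHtE.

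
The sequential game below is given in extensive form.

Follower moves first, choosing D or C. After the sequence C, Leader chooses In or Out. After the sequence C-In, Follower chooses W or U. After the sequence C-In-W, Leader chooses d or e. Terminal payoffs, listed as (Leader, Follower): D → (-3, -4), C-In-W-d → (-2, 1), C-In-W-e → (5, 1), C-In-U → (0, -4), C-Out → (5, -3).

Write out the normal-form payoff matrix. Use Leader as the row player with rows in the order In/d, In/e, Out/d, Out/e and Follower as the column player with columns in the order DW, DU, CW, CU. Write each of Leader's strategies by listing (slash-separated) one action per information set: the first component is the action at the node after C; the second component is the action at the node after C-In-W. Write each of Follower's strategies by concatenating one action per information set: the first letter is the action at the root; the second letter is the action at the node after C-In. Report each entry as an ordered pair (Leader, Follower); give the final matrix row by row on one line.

Row In/d: DW→(-3,-4), DU→(-3,-4), CW→(-2,1), CU→(0,-4)
Row In/e: DW→(-3,-4), DU→(-3,-4), CW→(5,1), CU→(0,-4)
Row Out/d: DW→(-3,-4), DU→(-3,-4), CW→(5,-3), CU→(5,-3)
Row Out/e: DW→(-3,-4), DU→(-3,-4), CW→(5,-3), CU→(5,-3)

In/d: (-3,-4) (-3,-4) (-2,1) (0,-4) | In/e: (-3,-4) (-3,-4) (5,1) (0,-4) | Out/d: (-3,-4) (-3,-4) (5,-3) (5,-3) | Out/e: (-3,-4) (-3,-4) (5,-3) (5,-3)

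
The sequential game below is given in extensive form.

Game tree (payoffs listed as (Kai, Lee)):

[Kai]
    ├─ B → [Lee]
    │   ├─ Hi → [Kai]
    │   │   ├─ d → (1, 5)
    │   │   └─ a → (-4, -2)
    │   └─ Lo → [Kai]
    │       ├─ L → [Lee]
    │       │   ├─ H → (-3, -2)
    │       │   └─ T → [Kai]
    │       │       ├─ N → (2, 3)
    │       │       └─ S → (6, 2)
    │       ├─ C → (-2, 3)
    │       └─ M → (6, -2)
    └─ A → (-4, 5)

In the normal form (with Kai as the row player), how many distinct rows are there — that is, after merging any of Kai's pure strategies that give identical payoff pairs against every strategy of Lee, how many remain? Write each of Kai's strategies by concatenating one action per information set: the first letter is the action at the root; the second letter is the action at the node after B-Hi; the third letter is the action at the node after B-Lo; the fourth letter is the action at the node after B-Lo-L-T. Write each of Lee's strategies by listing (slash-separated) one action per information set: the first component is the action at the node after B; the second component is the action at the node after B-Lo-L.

Kai has 24 pure strategies: BdLN, BdLS, BdCN, BdCS, BdMN, BdMS, BaLN, BaLS, BaCN, BaCS, BaMN, BaMS, AdLN, AdLS, AdCN, AdCS, AdMN, AdMS, AaLN, AaLS, AaCN, AaCS, AaMN, AaMS. Columns: Hi/H, Hi/T, Lo/H, Lo/T.
{BdLN} → row (1,5) (1,5) (-3,-2) (2,3)
{BdLS} → row (1,5) (1,5) (-3,-2) (6,2)
{BdCN, BdCS} → row (1,5) (1,5) (-2,3) (-2,3)
{BdMN, BdMS} → row (1,5) (1,5) (6,-2) (6,-2)
{BaLN} → row (-4,-2) (-4,-2) (-3,-2) (2,3)
{BaLS} → row (-4,-2) (-4,-2) (-3,-2) (6,2)
{BaCN, BaCS} → row (-4,-2) (-4,-2) (-2,3) (-2,3)
{BaMN, BaMS} → row (-4,-2) (-4,-2) (6,-2) (6,-2)
{AdLN, AdLS, AdCN, AdCS, AdMN, AdMS, AaLN, AaLS, AaCN, AaCS, AaMN, AaMS} → row (-4,5) (-4,5) (-4,5) (-4,5)
That's 9 distinct rows out of 24 strategies.

9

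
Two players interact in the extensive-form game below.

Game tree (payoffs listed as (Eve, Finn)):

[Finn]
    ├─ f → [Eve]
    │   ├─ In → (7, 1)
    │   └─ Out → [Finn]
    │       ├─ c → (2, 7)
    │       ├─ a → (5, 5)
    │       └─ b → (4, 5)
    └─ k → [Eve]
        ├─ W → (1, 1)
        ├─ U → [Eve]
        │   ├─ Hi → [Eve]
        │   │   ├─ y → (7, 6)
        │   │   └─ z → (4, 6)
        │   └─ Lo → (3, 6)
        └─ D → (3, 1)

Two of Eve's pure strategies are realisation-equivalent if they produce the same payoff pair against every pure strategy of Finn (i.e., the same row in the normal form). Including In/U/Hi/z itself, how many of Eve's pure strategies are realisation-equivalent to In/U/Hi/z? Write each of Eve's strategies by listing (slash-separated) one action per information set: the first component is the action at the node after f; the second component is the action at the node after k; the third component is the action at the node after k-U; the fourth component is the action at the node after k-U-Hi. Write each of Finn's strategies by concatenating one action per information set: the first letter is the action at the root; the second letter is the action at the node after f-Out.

Row for In/U/Hi/z (columns fc, fa, fb, kc, ka, kb): (7,1) (7,1) (7,1) (4,6) (4,6) (4,6).
Every one of Eve's information sets is on the play path for some reply by Finn when Eve follows In/U/Hi/z.
Changing the action at any of them therefore changes at least one column, so only In/U/Hi/z itself gives this row.

1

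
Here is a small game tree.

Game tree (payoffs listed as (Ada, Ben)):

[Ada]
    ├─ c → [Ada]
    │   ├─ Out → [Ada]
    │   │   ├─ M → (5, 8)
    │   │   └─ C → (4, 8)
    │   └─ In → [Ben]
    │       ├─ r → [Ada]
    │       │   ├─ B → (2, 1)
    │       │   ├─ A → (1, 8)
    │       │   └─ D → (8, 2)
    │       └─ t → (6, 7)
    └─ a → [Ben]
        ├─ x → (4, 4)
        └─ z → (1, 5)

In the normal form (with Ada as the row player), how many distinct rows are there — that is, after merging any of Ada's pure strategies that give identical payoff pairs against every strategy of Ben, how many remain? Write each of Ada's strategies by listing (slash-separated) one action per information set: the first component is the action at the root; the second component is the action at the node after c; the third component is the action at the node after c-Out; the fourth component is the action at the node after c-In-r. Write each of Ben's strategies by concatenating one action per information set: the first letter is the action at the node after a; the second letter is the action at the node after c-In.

6

Ada has 24 pure strategies: c/Out/M/B, c/Out/M/A, c/Out/M/D, c/Out/C/B, c/Out/C/A, c/Out/C/D, c/In/M/B, c/In/M/A, c/In/M/D, c/In/C/B, c/In/C/A, c/In/C/D, a/Out/M/B, a/Out/M/A, a/Out/M/D, a/Out/C/B, a/Out/C/A, a/Out/C/D, a/In/M/B, a/In/M/A, a/In/M/D, a/In/C/B, a/In/C/A, a/In/C/D. Columns: xr, xt, zr, zt.
{c/Out/M/B, c/Out/M/A, c/Out/M/D} → row (5,8) (5,8) (5,8) (5,8)
{c/Out/C/B, c/Out/C/A, c/Out/C/D} → row (4,8) (4,8) (4,8) (4,8)
{c/In/M/B, c/In/C/B} → row (2,1) (6,7) (2,1) (6,7)
{c/In/M/A, c/In/C/A} → row (1,8) (6,7) (1,8) (6,7)
{c/In/M/D, c/In/C/D} → row (8,2) (6,7) (8,2) (6,7)
{a/Out/M/B, a/Out/M/A, a/Out/M/D, a/Out/C/B, a/Out/C/A, a/Out/C/D, a/In/M/B, a/In/M/A, a/In/M/D, a/In/C/B, a/In/C/A, a/In/C/D} → row (4,4) (4,4) (1,5) (1,5)
That's 6 distinct rows out of 24 strategies.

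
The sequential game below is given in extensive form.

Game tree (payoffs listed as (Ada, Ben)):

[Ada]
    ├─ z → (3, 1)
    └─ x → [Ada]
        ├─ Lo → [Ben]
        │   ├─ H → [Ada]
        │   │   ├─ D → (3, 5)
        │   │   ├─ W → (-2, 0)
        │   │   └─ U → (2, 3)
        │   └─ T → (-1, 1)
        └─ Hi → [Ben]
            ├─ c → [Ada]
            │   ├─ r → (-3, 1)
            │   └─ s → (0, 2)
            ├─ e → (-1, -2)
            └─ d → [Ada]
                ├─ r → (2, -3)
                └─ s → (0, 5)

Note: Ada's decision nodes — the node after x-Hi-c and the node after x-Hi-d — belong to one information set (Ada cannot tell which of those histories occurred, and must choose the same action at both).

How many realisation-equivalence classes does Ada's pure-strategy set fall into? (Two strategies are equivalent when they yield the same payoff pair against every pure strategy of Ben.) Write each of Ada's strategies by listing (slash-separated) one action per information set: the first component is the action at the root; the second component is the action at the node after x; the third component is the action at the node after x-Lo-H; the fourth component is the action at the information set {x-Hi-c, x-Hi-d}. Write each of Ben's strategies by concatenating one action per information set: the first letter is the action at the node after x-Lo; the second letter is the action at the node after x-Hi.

Ada has 24 pure strategies: z/Lo/D/r, z/Lo/D/s, z/Lo/W/r, z/Lo/W/s, z/Lo/U/r, z/Lo/U/s, z/Hi/D/r, z/Hi/D/s, z/Hi/W/r, z/Hi/W/s, z/Hi/U/r, z/Hi/U/s, x/Lo/D/r, x/Lo/D/s, x/Lo/W/r, x/Lo/W/s, x/Lo/U/r, x/Lo/U/s, x/Hi/D/r, x/Hi/D/s, x/Hi/W/r, x/Hi/W/s, x/Hi/U/r, x/Hi/U/s. Columns: Hc, He, Hd, Tc, Te, Td.
{z/Lo/D/r, z/Lo/D/s, z/Lo/W/r, z/Lo/W/s, z/Lo/U/r, z/Lo/U/s, z/Hi/D/r, z/Hi/D/s, z/Hi/W/r, z/Hi/W/s, z/Hi/U/r, z/Hi/U/s} → row (3,1) (3,1) (3,1) (3,1) (3,1) (3,1)
{x/Lo/D/r, x/Lo/D/s} → row (3,5) (3,5) (3,5) (-1,1) (-1,1) (-1,1)
{x/Lo/W/r, x/Lo/W/s} → row (-2,0) (-2,0) (-2,0) (-1,1) (-1,1) (-1,1)
{x/Lo/U/r, x/Lo/U/s} → row (2,3) (2,3) (2,3) (-1,1) (-1,1) (-1,1)
{x/Hi/D/r, x/Hi/W/r, x/Hi/U/r} → row (-3,1) (-1,-2) (2,-3) (-3,1) (-1,-2) (2,-3)
{x/Hi/D/s, x/Hi/W/s, x/Hi/U/s} → row (0,2) (-1,-2) (0,5) (0,2) (-1,-2) (0,5)
That's 6 distinct rows out of 24 strategies.

6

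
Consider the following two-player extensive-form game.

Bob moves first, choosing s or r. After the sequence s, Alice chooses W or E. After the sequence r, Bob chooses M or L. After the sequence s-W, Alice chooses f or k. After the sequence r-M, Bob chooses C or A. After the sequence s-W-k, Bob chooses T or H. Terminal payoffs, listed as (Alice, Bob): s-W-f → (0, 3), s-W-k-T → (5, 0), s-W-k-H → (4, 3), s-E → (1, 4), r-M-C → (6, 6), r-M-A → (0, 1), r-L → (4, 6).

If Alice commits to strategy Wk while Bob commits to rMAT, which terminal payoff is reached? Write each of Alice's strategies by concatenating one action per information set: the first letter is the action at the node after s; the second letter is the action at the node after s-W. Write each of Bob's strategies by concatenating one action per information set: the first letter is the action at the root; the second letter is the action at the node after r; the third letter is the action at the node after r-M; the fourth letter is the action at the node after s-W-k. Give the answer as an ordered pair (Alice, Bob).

Trace the play path from the root:
  Bob plays r
  Bob plays M at [r]
  Bob plays A at [r-M]
→ terminal payoff (0, 1).
(Alice's choice at the node after s is never reached on this path, so it doesn't affect the outcome.)

(0, 1)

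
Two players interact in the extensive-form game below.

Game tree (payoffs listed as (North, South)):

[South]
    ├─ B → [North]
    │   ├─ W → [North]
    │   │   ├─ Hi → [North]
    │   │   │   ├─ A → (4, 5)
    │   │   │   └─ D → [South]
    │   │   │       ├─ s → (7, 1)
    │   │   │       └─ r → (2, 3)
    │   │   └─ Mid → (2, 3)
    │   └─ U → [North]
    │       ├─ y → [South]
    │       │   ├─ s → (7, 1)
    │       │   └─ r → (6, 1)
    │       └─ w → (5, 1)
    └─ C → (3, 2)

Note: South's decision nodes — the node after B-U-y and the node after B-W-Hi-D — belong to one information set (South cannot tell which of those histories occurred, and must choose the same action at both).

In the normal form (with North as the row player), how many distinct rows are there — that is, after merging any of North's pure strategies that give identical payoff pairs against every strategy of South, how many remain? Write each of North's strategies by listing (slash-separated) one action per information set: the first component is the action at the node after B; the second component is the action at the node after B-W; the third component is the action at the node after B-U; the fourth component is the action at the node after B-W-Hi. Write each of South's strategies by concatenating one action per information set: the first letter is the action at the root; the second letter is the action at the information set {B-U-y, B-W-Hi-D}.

5

North has 16 pure strategies: W/Hi/y/A, W/Hi/y/D, W/Hi/w/A, W/Hi/w/D, W/Mid/y/A, W/Mid/y/D, W/Mid/w/A, W/Mid/w/D, U/Hi/y/A, U/Hi/y/D, U/Hi/w/A, U/Hi/w/D, U/Mid/y/A, U/Mid/y/D, U/Mid/w/A, U/Mid/w/D. Columns: Bs, Br, Cs, Cr.
{W/Hi/y/A, W/Hi/w/A} → row (4,5) (4,5) (3,2) (3,2)
{W/Hi/y/D, W/Hi/w/D} → row (7,1) (2,3) (3,2) (3,2)
{W/Mid/y/A, W/Mid/y/D, W/Mid/w/A, W/Mid/w/D} → row (2,3) (2,3) (3,2) (3,2)
{U/Hi/y/A, U/Hi/y/D, U/Mid/y/A, U/Mid/y/D} → row (7,1) (6,1) (3,2) (3,2)
{U/Hi/w/A, U/Hi/w/D, U/Mid/w/A, U/Mid/w/D} → row (5,1) (5,1) (3,2) (3,2)
That's 5 distinct rows out of 16 strategies.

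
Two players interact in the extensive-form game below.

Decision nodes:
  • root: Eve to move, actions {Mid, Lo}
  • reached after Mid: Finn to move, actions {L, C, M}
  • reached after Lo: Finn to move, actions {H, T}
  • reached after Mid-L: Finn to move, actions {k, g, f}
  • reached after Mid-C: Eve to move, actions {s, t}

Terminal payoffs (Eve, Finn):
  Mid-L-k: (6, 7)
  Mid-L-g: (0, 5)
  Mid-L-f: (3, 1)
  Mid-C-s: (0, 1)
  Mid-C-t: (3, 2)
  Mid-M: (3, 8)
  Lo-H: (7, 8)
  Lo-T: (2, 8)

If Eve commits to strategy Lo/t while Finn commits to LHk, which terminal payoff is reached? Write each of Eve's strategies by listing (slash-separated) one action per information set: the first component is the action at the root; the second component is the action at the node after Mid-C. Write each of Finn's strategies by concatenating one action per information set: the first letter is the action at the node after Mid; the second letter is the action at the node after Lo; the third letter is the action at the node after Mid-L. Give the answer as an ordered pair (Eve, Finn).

Trace the play path from the root:
  Eve plays Lo
  Finn plays H at [Lo]
→ terminal payoff (7, 8).
(Eve's choice at the node after Mid-C is never reached on this path, so it doesn't affect the outcome.)

(7, 8)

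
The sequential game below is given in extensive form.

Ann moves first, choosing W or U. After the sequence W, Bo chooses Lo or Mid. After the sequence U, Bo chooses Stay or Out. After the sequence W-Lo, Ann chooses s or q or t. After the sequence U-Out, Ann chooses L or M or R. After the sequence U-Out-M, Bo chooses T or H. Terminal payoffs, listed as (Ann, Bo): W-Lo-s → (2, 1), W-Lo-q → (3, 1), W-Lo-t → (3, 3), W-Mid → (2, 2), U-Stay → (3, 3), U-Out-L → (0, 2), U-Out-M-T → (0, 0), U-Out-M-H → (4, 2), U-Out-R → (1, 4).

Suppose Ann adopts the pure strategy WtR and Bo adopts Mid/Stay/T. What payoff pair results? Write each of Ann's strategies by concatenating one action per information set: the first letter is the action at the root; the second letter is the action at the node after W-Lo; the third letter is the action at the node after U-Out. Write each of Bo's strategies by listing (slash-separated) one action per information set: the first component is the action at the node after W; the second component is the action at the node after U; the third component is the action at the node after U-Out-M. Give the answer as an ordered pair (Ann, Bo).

(2, 2)

Trace the play path from the root:
  Ann plays W
  Bo plays Mid at [W]
→ terminal payoff (2, 2).
(Ann's choice at the node after W-Lo is never reached on this path, so it doesn't affect the outcome.)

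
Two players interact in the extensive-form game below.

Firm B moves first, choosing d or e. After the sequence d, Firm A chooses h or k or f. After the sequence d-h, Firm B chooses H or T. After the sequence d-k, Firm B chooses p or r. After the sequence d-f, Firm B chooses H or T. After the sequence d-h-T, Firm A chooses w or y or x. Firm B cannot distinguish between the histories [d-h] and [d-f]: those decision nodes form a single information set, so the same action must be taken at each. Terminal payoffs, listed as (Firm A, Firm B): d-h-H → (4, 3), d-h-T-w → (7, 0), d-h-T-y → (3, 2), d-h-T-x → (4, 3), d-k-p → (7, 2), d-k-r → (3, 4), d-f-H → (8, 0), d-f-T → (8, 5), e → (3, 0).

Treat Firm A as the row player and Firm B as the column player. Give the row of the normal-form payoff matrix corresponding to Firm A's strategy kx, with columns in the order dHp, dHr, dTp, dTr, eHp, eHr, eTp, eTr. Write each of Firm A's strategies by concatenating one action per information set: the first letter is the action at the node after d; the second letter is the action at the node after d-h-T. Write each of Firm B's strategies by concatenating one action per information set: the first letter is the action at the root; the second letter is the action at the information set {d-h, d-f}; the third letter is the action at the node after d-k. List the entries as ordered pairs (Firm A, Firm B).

(7,2) (3,4) (7,2) (3,4) (3,0) (3,0) (3,0) (3,0)

vs dHp: Firm B plays d → Firm A plays k at [d] → Firm B plays p at [d-k] → (7, 2)
vs dHr: Firm B plays d → Firm A plays k at [d] → Firm B plays r at [d-k] → (3, 4)
vs dTp: Firm B plays d → Firm A plays k at [d] → Firm B plays p at [d-k] → (7, 2)
vs dTr: Firm B plays d → Firm A plays k at [d] → Firm B plays r at [d-k] → (3, 4)
vs eHp: Firm B plays e → (3, 0)
vs eHr: Firm B plays e → (3, 0)
vs eTp: Firm B plays e → (3, 0)
vs eTr: Firm B plays e → (3, 0)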